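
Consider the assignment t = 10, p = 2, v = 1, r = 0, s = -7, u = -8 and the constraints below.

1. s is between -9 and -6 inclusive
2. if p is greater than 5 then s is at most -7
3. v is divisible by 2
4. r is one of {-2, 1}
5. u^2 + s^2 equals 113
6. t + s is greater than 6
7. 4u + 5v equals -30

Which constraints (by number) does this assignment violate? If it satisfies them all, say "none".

Constraints 3, 4, 6, 7 are violated.

1. s = -7 lies in [-9, -6]  yes
2. p = 2, not > 5; antecedent false, conditional vacuously true  yes
3. 1 = 2*0 + 1, so 2 does not divide 1  no
4. r = 0 is not in {-2, 1}  no
5. u^2 + s^2 = (-8)^2 + (-7)^2 = 64 + 49 = 113  yes
6. t + s = 10 + (-7) = 3; 3 ≤ 6, bound 6 not met  no
7. 4u + 5v = 4(-8) + 5(1) = -27, not -30  no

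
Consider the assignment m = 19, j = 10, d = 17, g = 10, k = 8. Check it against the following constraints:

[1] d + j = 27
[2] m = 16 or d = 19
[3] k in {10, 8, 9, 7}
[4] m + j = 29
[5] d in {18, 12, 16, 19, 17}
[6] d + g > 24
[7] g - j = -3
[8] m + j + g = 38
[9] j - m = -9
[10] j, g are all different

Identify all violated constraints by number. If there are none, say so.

[1] d + j = 17 + 10 = 27  yes
[2] m = 19 ≠ 16 and d = 17 ≠ 19; both disjuncts false  no
[3] k = 8 is in {10, 8, 9, 7}  yes
[4] m + j = 19 + 10 = 29  yes
[5] d = 17 is in {18, 12, 16, 19, 17}  yes
[6] d + g = 17 + 10 = 27; 27 > 24  yes
[7] g - j = 10 - 10 = 0, not -3  no
[8] m + j + g = 19 + 10 + 10 = 39, not 38  no
[9] j - m = 10 - 19 = -9  yes
[10] j = g = 10, not all different  no

Constraints 2, 7, 8, 10 do not hold.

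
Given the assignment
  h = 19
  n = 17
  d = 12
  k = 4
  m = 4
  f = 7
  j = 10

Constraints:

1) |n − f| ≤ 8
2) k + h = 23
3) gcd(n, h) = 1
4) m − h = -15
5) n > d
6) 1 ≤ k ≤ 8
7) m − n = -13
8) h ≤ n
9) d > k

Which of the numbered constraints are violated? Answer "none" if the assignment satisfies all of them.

The assignment fails constraints 1 and 8.

1) |17 − 7| = 10; 10 > 8, exceeds bound 8 — violated.
2) k + h = 4 + 19 = 23 — satisfied.
3) gcd(17, 19) = 1 — satisfied.
4) m − h = 4 − 19 = -15 — satisfied.
5) n = 17, d = 12; 17 > 12 — satisfied.
6) k = 4 lies in [1, 8] — satisfied.
7) m − n = 4 − 17 = -13 — satisfied.
8) h = 19, n = 17; 19 > 17 (want ≤) — violated.
9) d = 12, k = 4; 12 > 4 — satisfied.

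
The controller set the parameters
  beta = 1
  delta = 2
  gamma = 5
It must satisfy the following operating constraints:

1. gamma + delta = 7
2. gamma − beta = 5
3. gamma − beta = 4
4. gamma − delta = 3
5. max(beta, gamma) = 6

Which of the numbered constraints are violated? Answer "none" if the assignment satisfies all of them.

No — constraints 2 and 5 are not satisfied.

1. gamma + delta = 5 + 2 = 7 — satisfied.
2. gamma − beta = 5 − 1 = 4, not 5 — violated.
3. gamma − beta = 5 − 1 = 4 — satisfied.
4. gamma − delta = 5 − 2 = 3 — satisfied.
5. max(1, 5) = 5, not 6 — violated.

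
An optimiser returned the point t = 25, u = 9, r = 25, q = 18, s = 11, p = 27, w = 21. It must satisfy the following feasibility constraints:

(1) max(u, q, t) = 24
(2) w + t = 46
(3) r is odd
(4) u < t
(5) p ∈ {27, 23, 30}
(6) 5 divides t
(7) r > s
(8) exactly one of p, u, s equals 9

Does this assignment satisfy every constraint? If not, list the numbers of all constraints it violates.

(1) max(9, 18, 25) = 25, not 24 — violated.
(2) w + t = 21 + 25 = 46 — satisfied.
(3) r = 25 is odd — satisfied.
(4) u = 9, t = 25; 9 < 25 — satisfied.
(5) p = 27 is in {27, 23, 30} — satisfied.
(6) 25 / 5 = 5, so 5 divides 25 — satisfied.
(7) r = 25, s = 11; 25 > 11 — satisfied.
(8) p=27, u=9, s=11; 1 of them equals 9 — satisfied.

Violated: 1.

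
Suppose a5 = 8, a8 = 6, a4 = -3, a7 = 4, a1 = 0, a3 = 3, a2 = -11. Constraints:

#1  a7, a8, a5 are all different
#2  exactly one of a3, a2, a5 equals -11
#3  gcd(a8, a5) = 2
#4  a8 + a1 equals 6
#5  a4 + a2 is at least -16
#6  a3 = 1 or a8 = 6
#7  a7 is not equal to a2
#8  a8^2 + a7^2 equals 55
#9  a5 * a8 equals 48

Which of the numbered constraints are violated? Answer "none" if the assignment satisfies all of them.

#1 values 4, 6, 8 are pairwise distinct — OK.
#2 a3=3, a2=-11, a5=8; 1 of them equals -11 — OK.
#3 gcd(6, 8) = 2 — OK.
#4 a8 + a1 = 6 + 0 = 6 — OK.
#5 a4 + a2 = -3 + (-11) = -14; -14 ≥ -16 — OK.
#6 a3 = 3 ≠ 1, but a8 = 6 = 6 (second disjunct) — OK.
#7 a7 = 4, a2 = -11; distinct — OK.
#8 a8^2 + a7^2 = 6^2 + 4^2 = 36 + 16 = 52, not 55 — violated.
#9 a5 * a8 = 8 * 6 = 48 — OK.

Violated: 8.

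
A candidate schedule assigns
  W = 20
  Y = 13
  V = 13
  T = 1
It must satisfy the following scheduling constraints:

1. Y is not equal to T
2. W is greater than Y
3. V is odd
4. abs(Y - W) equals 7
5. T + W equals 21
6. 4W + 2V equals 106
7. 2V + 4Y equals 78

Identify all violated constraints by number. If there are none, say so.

The assignment satisfies every constraint.

1. Y = 13, T = 1; distinct — OK.
2. W = 20, Y = 13; 20 > 13 — OK.
3. V = 13 is odd — OK.
4. abs(13 - 20) = 7 — OK.
5. T + W = 1 + 20 = 21 — OK.
6. 4W + 2V = 4(20) + 2(13) = 106 — OK.
7. 2V + 4Y = 2(13) + 4(13) = 78 — OK.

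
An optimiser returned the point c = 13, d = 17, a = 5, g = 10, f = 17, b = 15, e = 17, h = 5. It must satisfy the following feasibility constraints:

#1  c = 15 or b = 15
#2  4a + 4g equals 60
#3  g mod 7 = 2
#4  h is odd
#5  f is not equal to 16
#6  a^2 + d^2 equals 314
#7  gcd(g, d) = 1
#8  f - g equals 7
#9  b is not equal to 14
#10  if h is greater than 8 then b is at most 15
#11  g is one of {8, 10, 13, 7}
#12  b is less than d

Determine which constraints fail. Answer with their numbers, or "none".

Constraint 3 is violated.

#1 c = 13 ≠ 15, but b = 15 = 15 (second disjunct) — holds.
#2 4a + 4g = 4(5) + 4(10) = 60 — holds.
#3 10 mod 7 = 3, not 2 — fails.
#4 h = 5 is odd — holds.
#5 f = 17, and 17 ≠ 16 — holds.
#6 a^2 + d^2 = 5^2 + 17^2 = 25 + 289 = 314 — holds.
#7 gcd(10, 17) = 1 — holds.
#8 f - g = 17 - 10 = 7 — holds.
#9 b = 15, and 15 ≠ 14 — holds.
#10 h = 5, not > 8; antecedent false, conditional vacuously true — holds.
#11 g = 10 is in {8, 10, 13, 7} — holds.
#12 b = 15, d = 17; 15 < 17 — holds.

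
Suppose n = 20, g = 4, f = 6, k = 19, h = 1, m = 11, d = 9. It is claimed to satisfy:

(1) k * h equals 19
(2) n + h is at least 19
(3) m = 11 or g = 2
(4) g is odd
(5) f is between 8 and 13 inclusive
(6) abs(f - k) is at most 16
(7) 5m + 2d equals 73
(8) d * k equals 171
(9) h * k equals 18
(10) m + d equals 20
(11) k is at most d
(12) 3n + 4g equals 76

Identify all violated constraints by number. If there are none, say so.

(1) k * h = 19 * 1 = 19  holds
(2) n + h = 20 + 1 = 21; 21 ≥ 19  holds
(3) m = 11 = 11 (first disjunct)  holds
(4) g = 4 is even  fails
(5) f = 6 is outside [8, 13]  fails
(6) abs(6 - 19) = 13; 13 ≤ 16  holds
(7) 5m + 2d = 5(11) + 2(9) = 73  holds
(8) d * k = 9 * 19 = 171  holds
(9) h * k = 1 * 19 = 19, not 18  fails
(10) m + d = 11 + 9 = 20  holds
(11) k = 19, d = 9; 19 > 9 (want ≤)  fails
(12) 3n + 4g = 3(20) + 4(4) = 76  holds

No — constraints 4, 5, 9, 11 are not satisfied.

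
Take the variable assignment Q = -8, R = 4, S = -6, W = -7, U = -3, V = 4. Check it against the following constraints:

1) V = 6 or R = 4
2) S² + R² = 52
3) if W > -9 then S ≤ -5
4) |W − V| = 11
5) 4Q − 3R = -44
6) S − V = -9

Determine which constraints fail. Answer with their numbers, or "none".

1) V = 4 ≠ 6, but R = 4 = 4 (second disjunct) — holds.
2) S² + R² = (-6)² + 4² = 36 + 16 = 52 — holds.
3) W = -7 > -9, so we need S ≤ -5; S = -6 ≤ -5 — holds.
4) |-7 − 4| = 11 — holds.
5) 4Q − 3R = 4(-8) − 3(4) = -44 — holds.
6) S − V = -6 − 4 = -10, not -9 — fails.

No — constraint 6 is not satisfied.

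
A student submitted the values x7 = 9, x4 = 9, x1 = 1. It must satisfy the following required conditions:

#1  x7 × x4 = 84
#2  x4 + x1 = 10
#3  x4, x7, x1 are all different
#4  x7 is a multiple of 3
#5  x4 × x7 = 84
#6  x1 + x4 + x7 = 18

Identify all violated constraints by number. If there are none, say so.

Violated: 1, 3, 5, and 6.

#1 x7 × x4 = 9 × 9 = 81, not 84 — violated.
#2 x4 + x1 = 9 + 1 = 10 — satisfied.
#3 x4 = x7 = 9, not all different — violated.
#4 9 / 3 = 3, so 3 divides 9 — satisfied.
#5 x4 × x7 = 9 × 9 = 81, not 84 — violated.
#6 x1 + x4 + x7 = 1 + 9 + 9 = 19, not 18 — violated.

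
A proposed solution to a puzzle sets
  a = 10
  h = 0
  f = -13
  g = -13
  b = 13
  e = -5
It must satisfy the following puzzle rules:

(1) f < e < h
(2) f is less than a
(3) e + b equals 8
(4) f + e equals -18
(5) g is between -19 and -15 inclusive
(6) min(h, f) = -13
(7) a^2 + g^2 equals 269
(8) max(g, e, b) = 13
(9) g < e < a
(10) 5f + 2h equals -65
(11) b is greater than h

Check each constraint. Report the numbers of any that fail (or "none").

(1) values -13 < -5 < 0  OK
(2) f = -13, a = 10; -13 < 10  OK
(3) e + b = -5 + 13 = 8  OK
(4) f + e = -13 + (-5) = -18  OK
(5) g = -13 is outside [-19, -15]  FAIL
(6) min(0, -13) = -13  OK
(7) a^2 + g^2 = 10^2 + (-13)^2 = 100 + 169 = 269  OK
(8) max(-13, -5, 13) = 13  OK
(9) values -13 < -5 < 10  OK
(10) 5f + 2h = 5(-13) + 2(0) = -65  OK
(11) b = 13, h = 0; 13 > 0  OK

The assignment fails constraint 5.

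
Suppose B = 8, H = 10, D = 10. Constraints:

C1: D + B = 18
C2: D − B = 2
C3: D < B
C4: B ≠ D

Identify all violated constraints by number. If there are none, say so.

Constraint 3 is violated.

C1: D + B = 10 + 8 = 18  OK
C2: D − B = 10 − 8 = 2  OK
C3: D = 10, B = 8; 10 ≥ 8 (want <)  FAIL
C4: B = 8, D = 10; distinct  OK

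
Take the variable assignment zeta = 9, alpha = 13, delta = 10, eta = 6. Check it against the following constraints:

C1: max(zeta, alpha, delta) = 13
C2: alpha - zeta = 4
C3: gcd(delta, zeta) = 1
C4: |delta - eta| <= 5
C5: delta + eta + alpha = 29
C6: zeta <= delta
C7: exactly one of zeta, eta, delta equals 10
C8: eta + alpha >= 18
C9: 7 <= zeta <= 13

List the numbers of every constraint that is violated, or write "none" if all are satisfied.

No violations.

C1: max(9, 13, 10) = 13 — satisfied.
C2: alpha - zeta = 13 - 9 = 4 — satisfied.
C3: gcd(10, 9) = 1 — satisfied.
C4: |10 - 6| = 4; 4 ≤ 5 — satisfied.
C5: delta + eta + alpha = 10 + 6 + 13 = 29 — satisfied.
C6: zeta = 9, delta = 10; 9 ≤ 10 — satisfied.
C7: zeta=9, eta=6, delta=10; 1 of them equals 10 — satisfied.
C8: eta + alpha = 6 + 13 = 19; 19 ≥ 18 — satisfied.
C9: zeta = 9 lies in [7, 13] — satisfied.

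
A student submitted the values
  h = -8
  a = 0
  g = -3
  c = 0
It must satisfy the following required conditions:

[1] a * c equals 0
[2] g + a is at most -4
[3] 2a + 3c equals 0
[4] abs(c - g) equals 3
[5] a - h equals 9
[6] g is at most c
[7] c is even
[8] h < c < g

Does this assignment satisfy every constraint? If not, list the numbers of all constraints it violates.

Constraints 2, 5, 8 are violated.

[1] a * c = 0 * 0 = 0 — holds.
[2] g + a = -3 + 0 = -3; -3 > -4, bound -4 not met — does not hold.
[3] 2a + 3c = 2(0) + 3(0) = 0 — holds.
[4] abs(0 - (-3)) = 3 — holds.
[5] a - h = 0 - (-8) = 8, not 9 — does not hold.
[6] g = -3, c = 0; -3 ≤ 0 — holds.
[7] c = 0 is even — holds.
[8] values -8, 0, -3; c = 0 is not < g = -3 — does not hold.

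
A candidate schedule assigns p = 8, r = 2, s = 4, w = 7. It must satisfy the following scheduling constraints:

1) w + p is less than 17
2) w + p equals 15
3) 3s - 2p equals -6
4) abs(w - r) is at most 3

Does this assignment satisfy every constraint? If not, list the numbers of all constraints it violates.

1) w + p = 7 + 8 = 15; 15 < 17 — satisfied.
2) w + p = 7 + 8 = 15 — satisfied.
3) 3s - 2p = 3(4) - 2(8) = -4, not -6 — violated.
4) abs(7 - 2) = 5; 5 > 3, exceeds bound 3 — violated.

No — constraints 3, 4 are not satisfied.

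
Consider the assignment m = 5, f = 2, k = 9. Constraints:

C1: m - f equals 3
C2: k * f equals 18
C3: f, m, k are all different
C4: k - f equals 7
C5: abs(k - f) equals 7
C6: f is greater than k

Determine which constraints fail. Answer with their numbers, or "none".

C1: m - f = 5 - 2 = 3 — OK.
C2: k * f = 9 * 2 = 18 — OK.
C3: values 2, 5, 9 are pairwise distinct — OK.
C4: k - f = 9 - 2 = 7 — OK.
C5: abs(9 - 2) = 7 — OK.
C6: f = 2, k = 9; 2 ≤ 9 (want >) — violated.

Constraint 6 does not hold.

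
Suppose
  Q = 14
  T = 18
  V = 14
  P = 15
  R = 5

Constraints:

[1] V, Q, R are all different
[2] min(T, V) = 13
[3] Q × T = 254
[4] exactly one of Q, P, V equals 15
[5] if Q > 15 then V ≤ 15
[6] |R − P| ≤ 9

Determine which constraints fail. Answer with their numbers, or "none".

[1] V = Q = 14, not all different  ✘
[2] min(18, 14) = 14, not 13  ✘
[3] Q × T = 14 × 18 = 252, not 254  ✘
[4] Q=14, P=15, V=14; 1 of them equals 15  ✔
[5] Q = 14, not > 15; antecedent false, conditional vacuously true  ✔
[6] |5 − 15| = 10; 10 > 9, exceeds bound 9  ✘

Violated: 1, 2, 3, 6.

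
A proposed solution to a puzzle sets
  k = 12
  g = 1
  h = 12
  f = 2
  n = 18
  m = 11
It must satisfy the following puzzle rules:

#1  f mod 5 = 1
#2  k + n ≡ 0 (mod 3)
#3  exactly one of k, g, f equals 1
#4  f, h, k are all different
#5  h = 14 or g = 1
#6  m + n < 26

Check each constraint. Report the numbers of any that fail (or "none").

The assignment fails constraints 1, 4, 6.

#1 2 mod 5 = 2, not 1  false
#2 k + n = 30; 30 mod 3 = 0  true
#3 k=12, g=1, f=2; 1 of them equals 1  true
#4 h = k = 12, not all different  false
#5 h = 12 ≠ 14, but g = 1 = 1 (second disjunct)  true
#6 m + n = 11 + 18 = 29; 29 ≥ 26, bound 26 not met  false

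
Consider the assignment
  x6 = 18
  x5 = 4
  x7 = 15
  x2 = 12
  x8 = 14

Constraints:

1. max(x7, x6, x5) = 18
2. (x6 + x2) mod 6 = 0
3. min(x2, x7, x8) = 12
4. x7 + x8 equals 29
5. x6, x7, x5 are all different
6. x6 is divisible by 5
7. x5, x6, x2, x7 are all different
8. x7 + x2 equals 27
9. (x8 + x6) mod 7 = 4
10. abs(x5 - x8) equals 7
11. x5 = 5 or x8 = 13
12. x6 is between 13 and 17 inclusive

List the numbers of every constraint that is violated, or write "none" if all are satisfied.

Constraints 6, 10, 11, and 12 are violated.

1. max(15, 18, 4) = 18 — satisfied.
2. x6 + x2 = 30; 30 mod 6 = 0 — satisfied.
3. min(12, 15, 14) = 12 — satisfied.
4. x7 + x8 = 15 + 14 = 29 — satisfied.
5. values 18, 15, 4 are pairwise distinct — satisfied.
6. 18 = 5*3 + 3, so 5 does not divide 18 — violated.
7. values 4, 18, 12, 15 are pairwise distinct — satisfied.
8. x7 + x2 = 15 + 12 = 27 — satisfied.
9. x8 + x6 = 32; 32 mod 7 = 4 — satisfied.
10. abs(4 - 14) = 10, not 7 — violated.
11. x5 = 4 ≠ 5 and x8 = 14 ≠ 13; both disjuncts false — violated.
12. x6 = 18 is outside [13, 17] — violated.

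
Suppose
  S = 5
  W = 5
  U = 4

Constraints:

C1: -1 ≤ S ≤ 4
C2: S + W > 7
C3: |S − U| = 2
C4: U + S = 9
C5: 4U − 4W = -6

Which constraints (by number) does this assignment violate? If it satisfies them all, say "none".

Constraints 1, 3, and 5 are violated.

C1: S = 5 is outside [-1, 4]  ✘
C2: S + W = 5 + 5 = 10; 10 > 7  ✔
C3: |5 − 4| = 1, not 2  ✘
C4: U + S = 4 + 5 = 9  ✔
C5: 4U − 4W = 4(4) − 4(5) = -4, not -6  ✘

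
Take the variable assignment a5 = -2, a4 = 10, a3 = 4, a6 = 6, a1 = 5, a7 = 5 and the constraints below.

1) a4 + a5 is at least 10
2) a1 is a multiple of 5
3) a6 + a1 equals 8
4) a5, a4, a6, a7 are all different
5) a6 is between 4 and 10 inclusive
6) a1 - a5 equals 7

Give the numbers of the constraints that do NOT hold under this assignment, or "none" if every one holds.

Constraints 1 and 3 do not hold.

1) a4 + a5 = 10 + (-2) = 8; 8 < 10, bound 10 not met  ✘
2) 5 / 5 = 1, so 5 divides 5  ✔
3) a6 + a1 = 6 + 5 = 11, not 8  ✘
4) values -2, 10, 6, 5 are pairwise distinct  ✔
5) a6 = 6 lies in [4, 10]  ✔
6) a1 - a5 = 5 - (-2) = 7  ✔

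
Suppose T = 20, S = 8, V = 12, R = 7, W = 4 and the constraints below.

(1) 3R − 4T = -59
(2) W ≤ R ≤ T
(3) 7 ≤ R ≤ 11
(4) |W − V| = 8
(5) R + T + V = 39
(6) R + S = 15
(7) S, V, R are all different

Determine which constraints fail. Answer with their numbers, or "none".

(1) 3R − 4T = 3(7) − 4(20) = -59 — OK.
(2) values 4 ≤ 7 ≤ 20 — OK.
(3) R = 7 lies in [7, 11] — OK.
(4) |4 − 12| = 8 — OK.
(5) R + T + V = 7 + 20 + 12 = 39 — OK.
(6) R + S = 7 + 8 = 15 — OK.
(7) values 8, 12, 7 are pairwise distinct — OK.

Yes — all constraints hold.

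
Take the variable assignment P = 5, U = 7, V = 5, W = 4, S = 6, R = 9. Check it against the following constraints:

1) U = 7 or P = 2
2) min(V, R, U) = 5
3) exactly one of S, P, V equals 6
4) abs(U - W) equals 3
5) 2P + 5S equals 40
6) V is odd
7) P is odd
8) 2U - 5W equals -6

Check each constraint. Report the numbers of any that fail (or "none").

1) U = 7 = 7 (first disjunct) — satisfied.
2) min(5, 9, 7) = 5 — satisfied.
3) S=6, P=5, V=5; 1 of them equals 6 — satisfied.
4) abs(7 - 4) = 3 — satisfied.
5) 2P + 5S = 2(5) + 5(6) = 40 — satisfied.
6) V = 5 is odd — satisfied.
7) P = 5 is odd — satisfied.
8) 2U - 5W = 2(7) - 5(4) = -6 — satisfied.

The assignment satisfies every constraint.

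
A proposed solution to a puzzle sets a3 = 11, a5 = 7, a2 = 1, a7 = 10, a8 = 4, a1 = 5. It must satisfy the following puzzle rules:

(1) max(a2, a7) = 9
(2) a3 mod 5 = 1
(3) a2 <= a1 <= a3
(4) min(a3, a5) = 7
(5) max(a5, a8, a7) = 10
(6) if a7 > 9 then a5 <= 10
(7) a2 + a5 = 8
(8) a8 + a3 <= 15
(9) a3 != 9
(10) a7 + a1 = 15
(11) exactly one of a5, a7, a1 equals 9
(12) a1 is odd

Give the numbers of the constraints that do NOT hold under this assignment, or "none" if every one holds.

(1) max(1, 10) = 10, not 9 — does not hold.
(2) 11 mod 5 = 1 — holds.
(3) values 1 <= 5 <= 11 — holds.
(4) min(11, 7) = 7 — holds.
(5) max(7, 4, 10) = 10 — holds.
(6) a7 = 10 > 9, so we need a5 ≤ 10; a5 = 7 ≤ 10 — holds.
(7) a2 + a5 = 1 + 7 = 8 — holds.
(8) a8 + a3 = 4 + 11 = 15; 15 ≤ 15 — holds.
(9) a3 = 11, and 11 ≠ 9 — holds.
(10) a7 + a1 = 10 + 5 = 15 — holds.
(11) a5=7, a7=10, a1=5; 0 of them equal 9, not exactly one — does not hold.
(12) a1 = 5 is odd — holds.

Constraints 1 and 11 are violated.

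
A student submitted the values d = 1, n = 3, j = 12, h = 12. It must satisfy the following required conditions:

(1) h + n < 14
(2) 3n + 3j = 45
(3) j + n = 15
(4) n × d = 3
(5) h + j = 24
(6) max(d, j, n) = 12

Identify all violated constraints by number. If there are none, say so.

Violated: 1.

(1) h + n = 12 + 3 = 15; 15 ≥ 14, bound 14 not met — fails.
(2) 3n + 3j = 3(3) + 3(12) = 45 — holds.
(3) j + n = 12 + 3 = 15 — holds.
(4) n × d = 3 × 1 = 3 — holds.
(5) h + j = 12 + 12 = 24 — holds.
(6) max(1, 12, 3) = 12 — holds.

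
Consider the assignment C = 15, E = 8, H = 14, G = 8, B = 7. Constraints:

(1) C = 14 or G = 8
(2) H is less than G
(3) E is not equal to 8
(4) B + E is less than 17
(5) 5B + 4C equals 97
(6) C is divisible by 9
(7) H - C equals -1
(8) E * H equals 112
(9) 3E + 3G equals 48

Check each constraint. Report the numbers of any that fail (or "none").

Constraints 2, 3, 5, and 6 are violated.

(1) C = 15 ≠ 14, but G = 8 = 8 (second disjunct) — satisfied.
(2) H = 14, G = 8; 14 ≥ 8 (want <) — violated.
(3) E = 8, but 8 is required to differ — violated.
(4) B + E = 7 + 8 = 15; 15 < 17 — satisfied.
(5) 5B + 4C = 5(7) + 4(15) = 95, not 97 — violated.
(6) 15 = 9*1 + 6, so 9 does not divide 15 — violated.
(7) H - C = 14 - 15 = -1 — satisfied.
(8) E * H = 8 * 14 = 112 — satisfied.
(9) 3E + 3G = 3(8) + 3(8) = 48 — satisfied.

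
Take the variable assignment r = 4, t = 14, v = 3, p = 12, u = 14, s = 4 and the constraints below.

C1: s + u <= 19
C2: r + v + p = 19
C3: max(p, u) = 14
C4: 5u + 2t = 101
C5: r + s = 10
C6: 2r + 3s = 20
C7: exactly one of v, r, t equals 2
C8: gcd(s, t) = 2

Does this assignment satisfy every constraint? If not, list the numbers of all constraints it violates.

Violated: 4, 5, 7.

C1: s + u = 4 + 14 = 18; 18 ≤ 19  ✔
C2: r + v + p = 4 + 3 + 12 = 19  ✔
C3: max(12, 14) = 14  ✔
C4: 5u + 2t = 5(14) + 2(14) = 98, not 101  ✘
C5: r + s = 4 + 4 = 8, not 10  ✘
C6: 2r + 3s = 2(4) + 3(4) = 20  ✔
C7: v=3, r=4, t=14; 0 of them equal 2, not exactly one  ✘
C8: gcd(4, 14) = 2  ✔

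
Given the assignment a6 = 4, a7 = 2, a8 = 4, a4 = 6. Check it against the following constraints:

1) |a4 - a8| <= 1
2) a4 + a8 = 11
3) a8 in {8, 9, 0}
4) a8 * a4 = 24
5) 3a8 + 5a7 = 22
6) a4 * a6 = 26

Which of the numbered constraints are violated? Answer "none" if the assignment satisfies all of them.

No — constraints 1, 2, 3, 6 are not satisfied.

1) |6 - 4| = 2; 2 > 1, exceeds bound 1  fails
2) a4 + a8 = 6 + 4 = 10, not 11  fails
3) a8 = 4 is not in {8, 9, 0}  fails
4) a8 * a4 = 4 * 6 = 24  holds
5) 3a8 + 5a7 = 3(4) + 5(2) = 22  holds
6) a4 * a6 = 6 * 4 = 24, not 26  fails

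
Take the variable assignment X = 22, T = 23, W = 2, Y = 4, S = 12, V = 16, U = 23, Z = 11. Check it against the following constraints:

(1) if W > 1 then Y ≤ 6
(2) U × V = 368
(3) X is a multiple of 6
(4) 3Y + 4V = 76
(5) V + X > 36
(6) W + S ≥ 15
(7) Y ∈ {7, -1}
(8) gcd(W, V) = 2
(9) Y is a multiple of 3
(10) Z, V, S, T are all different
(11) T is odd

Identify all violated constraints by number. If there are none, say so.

(1) W = 2 > 1, so we need Y ≤ 6; Y = 4 ≤ 6  yes
(2) U × V = 23 × 16 = 368  yes
(3) 22 = 6×3 + 4, so 6 does not divide 22  no
(4) 3Y + 4V = 3(4) + 4(16) = 76  yes
(5) V + X = 16 + 22 = 38; 38 > 36  yes
(6) W + S = 2 + 12 = 14; 14 < 15, bound 15 not met  no
(7) Y = 4 is not in {7, -1}  no
(8) gcd(2, 16) = 2  yes
(9) 4 = 3×1 + 1, so 3 does not divide 4  no
(10) values 11, 16, 12, 23 are pairwise distinct  yes
(11) T = 23 is odd  yes

Violated: 3, 6, 7, 9.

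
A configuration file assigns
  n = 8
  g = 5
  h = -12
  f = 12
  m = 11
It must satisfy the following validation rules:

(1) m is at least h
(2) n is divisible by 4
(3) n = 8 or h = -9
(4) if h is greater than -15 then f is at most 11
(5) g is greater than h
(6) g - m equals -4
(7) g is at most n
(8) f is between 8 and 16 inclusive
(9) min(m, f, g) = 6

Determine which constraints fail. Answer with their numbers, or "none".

(1) m = 11, h = -12; 11 ≥ -12 — holds.
(2) 8 / 4 = 2, so 4 divides 8 — holds.
(3) n = 8 = 8 (first disjunct) — holds.
(4) h = -12 > -15, so we need f ≤ 11; but f = 12 > 11 — fails.
(5) g = 5, h = -12; 5 > -12 — holds.
(6) g - m = 5 - 11 = -6, not -4 — fails.
(7) g = 5, n = 8; 5 ≤ 8 — holds.
(8) f = 12 lies in [8, 16] — holds.
(9) min(11, 12, 5) = 5, not 6 — fails.

Constraints 4, 6, and 9 do not hold.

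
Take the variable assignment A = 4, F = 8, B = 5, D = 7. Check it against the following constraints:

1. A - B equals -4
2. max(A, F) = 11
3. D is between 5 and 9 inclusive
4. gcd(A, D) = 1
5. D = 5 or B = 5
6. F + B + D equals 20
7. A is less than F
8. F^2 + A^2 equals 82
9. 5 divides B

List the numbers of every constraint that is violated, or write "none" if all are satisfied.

Constraints 1, 2, and 8 do not hold.

1. A - B = 4 - 5 = -1, not -4 — violated.
2. max(4, 8) = 8, not 11 — violated.
3. D = 7 lies in [5, 9] — satisfied.
4. gcd(4, 7) = 1 — satisfied.
5. D = 7 ≠ 5, but B = 5 = 5 (second disjunct) — satisfied.
6. F + B + D = 8 + 5 + 7 = 20 — satisfied.
7. A = 4, F = 8; 4 < 8 — satisfied.
8. F^2 + A^2 = 8^2 + 4^2 = 64 + 16 = 80, not 82 — violated.
9. 5 / 5 = 1, so 5 divides 5 — satisfied.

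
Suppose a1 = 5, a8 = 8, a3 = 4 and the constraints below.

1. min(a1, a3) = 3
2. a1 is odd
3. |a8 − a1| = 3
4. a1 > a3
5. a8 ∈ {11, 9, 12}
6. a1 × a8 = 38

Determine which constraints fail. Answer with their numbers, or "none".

Constraints 1, 5, and 6 are violated.

1. min(5, 4) = 4, not 3 — violated.
2. a1 = 5 is odd — satisfied.
3. |8 − 5| = 3 — satisfied.
4. a1 = 5, a3 = 4; 5 > 4 — satisfied.
5. a8 = 8 is not in {11, 9, 12} — violated.
6. a1 × a8 = 5 × 8 = 40, not 38 — violated.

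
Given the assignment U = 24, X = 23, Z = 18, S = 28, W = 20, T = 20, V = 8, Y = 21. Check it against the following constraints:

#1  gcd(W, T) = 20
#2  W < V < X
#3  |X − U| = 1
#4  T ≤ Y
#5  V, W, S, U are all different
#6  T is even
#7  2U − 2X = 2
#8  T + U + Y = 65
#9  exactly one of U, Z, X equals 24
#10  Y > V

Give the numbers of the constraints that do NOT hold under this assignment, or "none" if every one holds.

Violated: 2.

#1 gcd(20, 20) = 20 — satisfied.
#2 values 20, 8, 23; W = 20 is not < V = 8 — violated.
#3 |23 − 24| = 1 — satisfied.
#4 T = 20, Y = 21; 20 ≤ 21 — satisfied.
#5 values 8, 20, 28, 24 are pairwise distinct — satisfied.
#6 T = 20 is even — satisfied.
#7 2U − 2X = 2(24) − 2(23) = 2 — satisfied.
#8 T + U + Y = 20 + 24 + 21 = 65 — satisfied.
#9 U=24, Z=18, X=23; 1 of them equals 24 — satisfied.
#10 Y = 21, V = 8; 21 > 8 — satisfied.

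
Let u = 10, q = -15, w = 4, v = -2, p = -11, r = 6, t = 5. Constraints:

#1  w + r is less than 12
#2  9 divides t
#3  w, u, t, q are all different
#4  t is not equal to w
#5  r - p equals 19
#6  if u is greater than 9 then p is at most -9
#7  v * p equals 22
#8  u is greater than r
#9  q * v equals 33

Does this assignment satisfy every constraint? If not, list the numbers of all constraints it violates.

#1 w + r = 4 + 6 = 10; 10 < 12 — holds.
#2 5 = 9*0 + 5, so 9 does not divide 5 — does not hold.
#3 values 4, 10, 5, -15 are pairwise distinct — holds.
#4 t = 5, w = 4; distinct — holds.
#5 r - p = 6 - (-11) = 17, not 19 — does not hold.
#6 u = 10 > 9, so we need p ≤ -9; p = -11 ≤ -9 — holds.
#7 v * p = -2 * (-11) = 22 — holds.
#8 u = 10, r = 6; 10 > 6 — holds.
#9 q * v = -15 * (-2) = 30, not 33 — does not hold.

Constraints 2, 5, and 9 do not hold.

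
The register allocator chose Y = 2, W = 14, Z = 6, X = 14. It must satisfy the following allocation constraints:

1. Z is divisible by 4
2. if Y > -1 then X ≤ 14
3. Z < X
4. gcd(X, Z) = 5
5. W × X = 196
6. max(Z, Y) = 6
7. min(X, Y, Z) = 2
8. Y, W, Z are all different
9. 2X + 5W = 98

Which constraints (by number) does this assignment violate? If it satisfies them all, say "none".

1. 6 = 4×1 + 2, so 4 does not divide 6  no
2. Y = 2 > -1, so we need X ≤ 14; X = 14 ≤ 14  yes
3. Z = 6, X = 14; 6 < 14  yes
4. gcd(14, 6) = 2, not 5  no
5. W × X = 14 × 14 = 196  yes
6. max(6, 2) = 6  yes
7. min(14, 2, 6) = 2  yes
8. values 2, 14, 6 are pairwise distinct  yes
9. 2X + 5W = 2(14) + 5(14) = 98  yes

Constraints 1, 4 are violated.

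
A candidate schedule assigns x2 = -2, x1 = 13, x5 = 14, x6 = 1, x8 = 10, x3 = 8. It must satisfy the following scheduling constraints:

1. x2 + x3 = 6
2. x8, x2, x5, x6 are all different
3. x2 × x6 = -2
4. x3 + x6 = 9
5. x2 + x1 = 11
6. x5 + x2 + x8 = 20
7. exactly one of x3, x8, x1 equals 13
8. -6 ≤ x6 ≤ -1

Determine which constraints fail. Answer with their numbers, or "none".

Violated: 6, 8.

1. x2 + x3 = -2 + 8 = 6 — satisfied.
2. values 10, -2, 14, 1 are pairwise distinct — satisfied.
3. x2 × x6 = -2 × 1 = -2 — satisfied.
4. x3 + x6 = 8 + 1 = 9 — satisfied.
5. x2 + x1 = -2 + 13 = 11 — satisfied.
6. x5 + x2 + x8 = 14 + (-2) + 10 = 22, not 20 — violated.
7. x3=8, x8=10, x1=13; 1 of them equals 13 — satisfied.
8. x6 = 1 is outside [-6, -1] — violated.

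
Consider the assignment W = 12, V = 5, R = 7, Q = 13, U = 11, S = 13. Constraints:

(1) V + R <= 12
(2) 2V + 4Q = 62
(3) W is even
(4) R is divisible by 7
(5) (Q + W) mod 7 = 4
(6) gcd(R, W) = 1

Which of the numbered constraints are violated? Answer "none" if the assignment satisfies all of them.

(1) V + R = 5 + 7 = 12; 12 ≤ 12  yes
(2) 2V + 4Q = 2(5) + 4(13) = 62  yes
(3) W = 12 is even  yes
(4) 7 / 7 = 1, so 7 divides 7  yes
(5) Q + W = 25; 25 mod 7 = 4  yes
(6) gcd(7, 12) = 1  yes

All constraints are satisfied.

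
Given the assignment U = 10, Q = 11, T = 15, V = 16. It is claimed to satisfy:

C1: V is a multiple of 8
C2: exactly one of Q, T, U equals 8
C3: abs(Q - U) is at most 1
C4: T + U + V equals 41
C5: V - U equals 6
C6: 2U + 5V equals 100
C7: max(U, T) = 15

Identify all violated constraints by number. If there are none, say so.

C1: 16 / 8 = 2, so 8 divides 16 — holds.
C2: Q=11, T=15, U=10; 0 of them equal 8, not exactly one — does not hold.
C3: abs(11 - 10) = 1; 1 ≤ 1 — holds.
C4: T + U + V = 15 + 10 + 16 = 41 — holds.
C5: V - U = 16 - 10 = 6 — holds.
C6: 2U + 5V = 2(10) + 5(16) = 100 — holds.
C7: max(10, 15) = 15 — holds.

Constraint 2 does not hold.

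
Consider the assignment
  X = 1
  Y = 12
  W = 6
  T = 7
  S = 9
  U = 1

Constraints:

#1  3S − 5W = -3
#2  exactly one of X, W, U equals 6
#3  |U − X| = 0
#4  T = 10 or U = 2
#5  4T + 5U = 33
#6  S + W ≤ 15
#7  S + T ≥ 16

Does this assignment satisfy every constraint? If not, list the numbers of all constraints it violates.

No — constraint 4 is not satisfied.

#1 3S − 5W = 3(9) − 5(6) = -3  yes
#2 X=1, W=6, U=1; 1 of them equals 6  yes
#3 |1 − 1| = 0  yes
#4 T = 7 ≠ 10 and U = 1 ≠ 2; both disjuncts false  no
#5 4T + 5U = 4(7) + 5(1) = 33  yes
#6 S + W = 9 + 6 = 15; 15 ≤ 15  yes
#7 S + T = 9 + 7 = 16; 16 ≥ 16  yes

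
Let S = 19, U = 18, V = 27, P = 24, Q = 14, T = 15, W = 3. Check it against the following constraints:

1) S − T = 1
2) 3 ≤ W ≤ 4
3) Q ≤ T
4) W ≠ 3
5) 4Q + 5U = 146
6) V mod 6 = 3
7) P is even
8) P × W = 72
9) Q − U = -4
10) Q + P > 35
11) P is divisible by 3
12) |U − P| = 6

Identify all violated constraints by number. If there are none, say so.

1) S − T = 19 − 15 = 4, not 1 — fails.
2) W = 3 lies in [3, 4] — holds.
3) Q = 14, T = 15; 14 ≤ 15 — holds.
4) W = 3, but 3 is required to differ — fails.
5) 4Q + 5U = 4(14) + 5(18) = 146 — holds.
6) 27 mod 6 = 3 — holds.
7) P = 24 is even — holds.
8) P × W = 24 × 3 = 72 — holds.
9) Q − U = 14 − 18 = -4 — holds.
10) Q + P = 14 + 24 = 38; 38 > 35 — holds.
11) 24 / 3 = 8, so 3 divides 24 — holds.
12) |18 − 24| = 6 — holds.

No — constraints 1, 4 are not satisfied.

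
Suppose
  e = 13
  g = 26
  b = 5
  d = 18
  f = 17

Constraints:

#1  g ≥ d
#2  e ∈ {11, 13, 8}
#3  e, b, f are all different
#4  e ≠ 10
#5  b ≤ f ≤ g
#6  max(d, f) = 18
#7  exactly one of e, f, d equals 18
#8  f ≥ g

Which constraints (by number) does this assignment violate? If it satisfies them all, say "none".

Constraint 8 is violated.

#1 g = 26, d = 18; 26 ≥ 18 — satisfied.
#2 e = 13 is in {11, 13, 8} — satisfied.
#3 values 13, 5, 17 are pairwise distinct — satisfied.
#4 e = 13, and 13 ≠ 10 — satisfied.
#5 values 5 ≤ 17 ≤ 26 — satisfied.
#6 max(18, 17) = 18 — satisfied.
#7 e=13, f=17, d=18; 1 of them equals 18 — satisfied.
#8 f = 17, g = 26; 17 < 26 (want ≥) — violated.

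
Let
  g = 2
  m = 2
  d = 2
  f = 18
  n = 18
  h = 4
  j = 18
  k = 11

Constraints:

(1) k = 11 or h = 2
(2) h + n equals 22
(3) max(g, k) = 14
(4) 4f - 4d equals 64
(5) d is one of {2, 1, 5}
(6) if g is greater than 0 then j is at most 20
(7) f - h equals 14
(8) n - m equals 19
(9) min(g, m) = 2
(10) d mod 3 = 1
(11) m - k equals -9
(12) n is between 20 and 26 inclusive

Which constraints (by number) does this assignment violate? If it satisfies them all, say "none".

Constraints 3, 8, 10, 12 are violated.

(1) k = 11 = 11 (first disjunct) — OK.
(2) h + n = 4 + 18 = 22 — OK.
(3) max(2, 11) = 11, not 14 — violated.
(4) 4f - 4d = 4(18) - 4(2) = 64 — OK.
(5) d = 2 is in {2, 1, 5} — OK.
(6) g = 2 > 0, so we need j ≤ 20; j = 18 ≤ 20 — OK.
(7) f - h = 18 - 4 = 14 — OK.
(8) n - m = 18 - 2 = 16, not 19 — violated.
(9) min(2, 2) = 2 — OK.
(10) 2 mod 3 = 2, not 1 — violated.
(11) m - k = 2 - 11 = -9 — OK.
(12) n = 18 is outside [20, 26] — violated.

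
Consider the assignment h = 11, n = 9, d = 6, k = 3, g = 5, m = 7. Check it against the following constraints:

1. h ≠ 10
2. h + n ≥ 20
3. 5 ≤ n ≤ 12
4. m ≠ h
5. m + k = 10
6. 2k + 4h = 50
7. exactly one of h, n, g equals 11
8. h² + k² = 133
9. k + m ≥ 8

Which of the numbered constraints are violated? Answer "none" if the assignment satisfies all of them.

Violated: 8.

1. h = 11, and 11 ≠ 10  holds
2. h + n = 11 + 9 = 20; 20 ≥ 20  holds
3. n = 9 lies in [5, 12]  holds
4. m = 7, h = 11; distinct  holds
5. m + k = 7 + 3 = 10  holds
6. 2k + 4h = 2(3) + 4(11) = 50  holds
7. h=11, n=9, g=5; 1 of them equals 11  holds
8. h² + k² = 11² + 3² = 121 + 9 = 130, not 133  fails
9. k + m = 3 + 7 = 10; 10 ≥ 8  holds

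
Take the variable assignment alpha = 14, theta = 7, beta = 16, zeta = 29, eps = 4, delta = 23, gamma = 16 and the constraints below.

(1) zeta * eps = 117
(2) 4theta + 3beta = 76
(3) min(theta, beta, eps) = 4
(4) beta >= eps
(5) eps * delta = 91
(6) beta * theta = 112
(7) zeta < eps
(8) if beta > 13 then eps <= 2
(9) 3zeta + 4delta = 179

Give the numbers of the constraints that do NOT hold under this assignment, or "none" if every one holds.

No — constraints 1, 5, 7, and 8 are not satisfied.

(1) zeta * eps = 29 * 4 = 116, not 117 — does not hold.
(2) 4theta + 3beta = 4(7) + 3(16) = 76 — holds.
(3) min(7, 16, 4) = 4 — holds.
(4) beta = 16, eps = 4; 16 ≥ 4 — holds.
(5) eps * delta = 4 * 23 = 92, not 91 — does not hold.
(6) beta * theta = 16 * 7 = 112 — holds.
(7) zeta = 29, eps = 4; 29 ≥ 4 (want <) — does not hold.
(8) beta = 16 > 13, so we need eps ≤ 2; but eps = 4 > 2 — does not hold.
(9) 3zeta + 4delta = 3(29) + 4(23) = 179 — holds.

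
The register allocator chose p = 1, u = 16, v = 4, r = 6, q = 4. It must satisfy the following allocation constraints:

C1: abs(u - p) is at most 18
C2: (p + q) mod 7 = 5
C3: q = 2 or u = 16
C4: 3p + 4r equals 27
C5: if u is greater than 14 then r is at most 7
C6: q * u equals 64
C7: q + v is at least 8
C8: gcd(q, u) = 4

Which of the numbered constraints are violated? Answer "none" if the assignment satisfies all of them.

All constraints are satisfied.

C1: abs(16 - 1) = 15; 15 ≤ 18 — holds.
C2: p + q = 5; 5 mod 7 = 5 — holds.
C3: q = 4 ≠ 2, but u = 16 = 16 (second disjunct) — holds.
C4: 3p + 4r = 3(1) + 4(6) = 27 — holds.
C5: u = 16 > 14, so we need r ≤ 7; r = 6 ≤ 7 — holds.
C6: q * u = 4 * 16 = 64 — holds.
C7: q + v = 4 + 4 = 8; 8 ≥ 8 — holds.
C8: gcd(4, 16) = 4 — holds.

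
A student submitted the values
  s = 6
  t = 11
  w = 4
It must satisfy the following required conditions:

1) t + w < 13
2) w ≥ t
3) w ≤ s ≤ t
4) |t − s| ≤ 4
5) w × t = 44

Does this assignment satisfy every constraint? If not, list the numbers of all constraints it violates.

1) t + w = 11 + 4 = 15; 15 ≥ 13, bound 13 not met  fails
2) w = 4, t = 11; 4 < 11 (want ≥)  fails
3) values 4 ≤ 6 ≤ 11  holds
4) |11 − 6| = 5; 5 > 4, exceeds bound 4  fails
5) w × t = 4 × 11 = 44  holds

The assignment fails constraints 1, 2, 4.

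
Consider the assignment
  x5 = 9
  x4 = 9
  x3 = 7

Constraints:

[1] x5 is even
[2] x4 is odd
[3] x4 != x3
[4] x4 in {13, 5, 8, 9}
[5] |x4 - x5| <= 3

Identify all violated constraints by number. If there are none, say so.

Constraint 1 is violated.

[1] x5 = 9 is odd  ✗
[2] x4 = 9 is odd  ✓
[3] x4 = 9, x3 = 7; distinct  ✓
[4] x4 = 9 is in {13, 5, 8, 9}  ✓
[5] |9 - 9| = 0; 0 ≤ 3  ✓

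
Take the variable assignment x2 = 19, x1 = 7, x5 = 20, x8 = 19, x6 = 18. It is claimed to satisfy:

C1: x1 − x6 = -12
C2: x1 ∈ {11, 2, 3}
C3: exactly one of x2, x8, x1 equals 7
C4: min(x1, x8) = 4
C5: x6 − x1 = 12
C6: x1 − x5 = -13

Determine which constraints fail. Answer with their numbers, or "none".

Violated: 1, 2, 4, 5.

C1: x1 − x6 = 7 − 18 = -11, not -12 — does not hold.
C2: x1 = 7 is not in {11, 2, 3} — does not hold.
C3: x2=19, x8=19, x1=7; 1 of them equals 7 — holds.
C4: min(7, 19) = 7, not 4 — does not hold.
C5: x6 − x1 = 18 − 7 = 11, not 12 — does not hold.
C6: x1 − x5 = 7 − 20 = -13 — holds.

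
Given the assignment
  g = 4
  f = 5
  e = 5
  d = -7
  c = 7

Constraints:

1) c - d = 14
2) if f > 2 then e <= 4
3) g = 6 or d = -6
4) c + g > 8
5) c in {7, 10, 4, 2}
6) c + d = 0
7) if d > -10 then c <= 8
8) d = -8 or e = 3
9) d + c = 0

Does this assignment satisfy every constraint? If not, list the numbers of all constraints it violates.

1) c - d = 7 - (-7) = 14 — OK.
2) f = 5 > 2, so we need e ≤ 4; but e = 5 > 4 — violated.
3) g = 4 ≠ 6 and d = -7 ≠ -6; both disjuncts false — violated.
4) c + g = 7 + 4 = 11; 11 > 8 — OK.
5) c = 7 is in {7, 10, 4, 2} — OK.
6) c + d = 7 + (-7) = 0 — OK.
7) d = -7 > -10, so we need c ≤ 8; c = 7 ≤ 8 — OK.
8) d = -7 ≠ -8 and e = 5 ≠ 3; both disjuncts false — violated.
9) d + c = -7 + 7 = 0 — OK.

No — constraints 2, 3, 8 are not satisfied.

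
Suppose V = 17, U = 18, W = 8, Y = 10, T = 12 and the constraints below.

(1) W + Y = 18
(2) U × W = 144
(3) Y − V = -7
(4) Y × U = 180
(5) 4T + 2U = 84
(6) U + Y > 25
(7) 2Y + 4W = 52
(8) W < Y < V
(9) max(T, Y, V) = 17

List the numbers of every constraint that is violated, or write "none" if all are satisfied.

All constraints are satisfied.

(1) W + Y = 8 + 10 = 18  ✓
(2) U × W = 18 × 8 = 144  ✓
(3) Y − V = 10 − 17 = -7  ✓
(4) Y × U = 10 × 18 = 180  ✓
(5) 4T + 2U = 4(12) + 2(18) = 84  ✓
(6) U + Y = 18 + 10 = 28; 28 > 25  ✓
(7) 2Y + 4W = 2(10) + 4(8) = 52  ✓
(8) values 8 < 10 < 17  ✓
(9) max(12, 10, 17) = 17  ✓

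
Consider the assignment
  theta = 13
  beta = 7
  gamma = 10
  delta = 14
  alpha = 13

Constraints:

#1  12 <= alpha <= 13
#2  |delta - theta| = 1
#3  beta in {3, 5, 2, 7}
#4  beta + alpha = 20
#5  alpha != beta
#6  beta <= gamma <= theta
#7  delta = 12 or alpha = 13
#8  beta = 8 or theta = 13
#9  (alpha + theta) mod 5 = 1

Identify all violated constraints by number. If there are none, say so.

#1 alpha = 13 lies in [12, 13] — OK.
#2 |14 - 13| = 1 — OK.
#3 beta = 7 is in {3, 5, 2, 7} — OK.
#4 beta + alpha = 7 + 13 = 20 — OK.
#5 alpha = 13, beta = 7; distinct — OK.
#6 values 7 <= 10 <= 13 — OK.
#7 delta = 14 ≠ 12, but alpha = 13 = 13 (second disjunct) — OK.
#8 beta = 7 ≠ 8, but theta = 13 = 13 (second disjunct) — OK.
#9 alpha + theta = 26; 26 mod 5 = 1 — OK.

All constraints are satisfied.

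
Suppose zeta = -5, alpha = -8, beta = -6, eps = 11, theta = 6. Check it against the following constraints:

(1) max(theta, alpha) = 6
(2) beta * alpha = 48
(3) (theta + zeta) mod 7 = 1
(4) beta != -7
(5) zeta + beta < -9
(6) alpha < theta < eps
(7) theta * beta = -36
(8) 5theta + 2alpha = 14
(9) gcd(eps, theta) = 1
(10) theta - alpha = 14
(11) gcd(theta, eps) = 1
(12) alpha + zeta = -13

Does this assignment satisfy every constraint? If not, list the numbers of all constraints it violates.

(1) max(6, -8) = 6 — holds.
(2) beta * alpha = -6 * (-8) = 48 — holds.
(3) theta + zeta = 1; 1 mod 7 = 1 — holds.
(4) beta = -6, and -6 ≠ -7 — holds.
(5) zeta + beta = -5 + (-6) = -11; -11 < -9 — holds.
(6) values -8 < 6 < 11 — holds.
(7) theta * beta = 6 * (-6) = -36 — holds.
(8) 5theta + 2alpha = 5(6) + 2(-8) = 14 — holds.
(9) gcd(11, 6) = 1 — holds.
(10) theta - alpha = 6 - (-8) = 14 — holds.
(11) gcd(6, 11) = 1 — holds.
(12) alpha + zeta = -8 + (-5) = -13 — holds.

The assignment satisfies every constraint.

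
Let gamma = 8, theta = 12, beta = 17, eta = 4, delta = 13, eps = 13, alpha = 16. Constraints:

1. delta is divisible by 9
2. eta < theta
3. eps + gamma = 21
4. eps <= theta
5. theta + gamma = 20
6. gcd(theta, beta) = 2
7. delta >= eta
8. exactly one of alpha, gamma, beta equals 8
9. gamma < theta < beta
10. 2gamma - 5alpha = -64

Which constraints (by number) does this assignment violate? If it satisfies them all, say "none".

1. 13 = 9*1 + 4, so 9 does not divide 13  ✘
2. eta = 4, theta = 12; 4 < 12  ✔
3. eps + gamma = 13 + 8 = 21  ✔
4. eps = 13, theta = 12; 13 > 12 (want ≤)  ✘
5. theta + gamma = 12 + 8 = 20  ✔
6. gcd(12, 17) = 1, not 2  ✘
7. delta = 13, eta = 4; 13 ≥ 4  ✔
8. alpha=16, gamma=8, beta=17; 1 of them equals 8  ✔
9. values 8 < 12 < 17  ✔
10. 2gamma - 5alpha = 2(8) - 5(16) = -64  ✔

No — constraints 1, 4, 6 are not satisfied.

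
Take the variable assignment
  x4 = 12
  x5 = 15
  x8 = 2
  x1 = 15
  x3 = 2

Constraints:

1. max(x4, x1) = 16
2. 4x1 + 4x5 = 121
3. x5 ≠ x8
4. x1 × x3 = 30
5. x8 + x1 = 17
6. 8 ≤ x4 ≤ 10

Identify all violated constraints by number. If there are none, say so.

1. max(12, 15) = 15, not 16  false
2. 4x1 + 4x5 = 4(15) + 4(15) = 120, not 121  false
3. x5 = 15, x8 = 2; distinct  true
4. x1 × x3 = 15 × 2 = 30  true
5. x8 + x1 = 2 + 15 = 17  true
6. x4 = 12 is outside [8, 10]  false

Constraints 1, 2, 6 do not hold.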